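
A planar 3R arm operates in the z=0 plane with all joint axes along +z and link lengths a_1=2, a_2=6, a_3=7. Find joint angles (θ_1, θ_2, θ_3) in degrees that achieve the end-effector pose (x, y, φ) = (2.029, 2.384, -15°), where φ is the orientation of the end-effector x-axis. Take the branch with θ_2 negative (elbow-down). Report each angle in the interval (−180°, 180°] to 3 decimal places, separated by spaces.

-149.996 -89.999 -135.006

wrist centre = target − a_3·(cos φ, sin φ) = (-4.7325, 4.1957)
cos θ_2 = (40.0006−2²−6²)/(2·2·6) = 0.0000; θ_2 = -89.9987° (elbow-down)
β = atan2(4.1957,-4.7325) = 138.4404°; ψ = atan2(-6.0000,2.0001) = -71.5639°
θ_1 = β − ψ = 210.0042°
θ_3 = φ − θ_1 − θ_2 = -135.0056° (wrapped to (-180°,180°])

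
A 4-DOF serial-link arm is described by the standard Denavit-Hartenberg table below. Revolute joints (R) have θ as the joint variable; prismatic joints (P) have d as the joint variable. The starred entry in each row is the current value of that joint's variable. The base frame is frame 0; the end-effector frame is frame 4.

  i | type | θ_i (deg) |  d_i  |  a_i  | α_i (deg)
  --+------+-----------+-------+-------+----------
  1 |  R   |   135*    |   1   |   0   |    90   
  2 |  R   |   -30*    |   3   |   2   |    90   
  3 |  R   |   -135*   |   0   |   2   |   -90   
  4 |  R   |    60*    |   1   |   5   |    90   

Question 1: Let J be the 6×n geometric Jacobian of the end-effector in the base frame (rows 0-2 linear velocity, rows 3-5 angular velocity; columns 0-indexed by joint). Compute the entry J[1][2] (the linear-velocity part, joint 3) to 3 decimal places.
0.632

axis z_2 = (0.3536,-0.3536,-0.8660); lever o_n−o_2 = (-2.7654,-2.7346,4.9874)
cross product → J_v[:, 2] = (-4.1316,0.6316,-1.9445)
J_ω[:, 2] = z_2
entry J[1][2] = 0.6316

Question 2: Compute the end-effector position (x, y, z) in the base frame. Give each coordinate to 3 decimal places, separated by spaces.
after link 1: o_1 = (0.0000, 0.0000, 1.0000)
after link 2: o_2 = (0.8966, 3.3461, 0.0000)
after link 3: o_3 = (0.7626, 1.4800, 0.7071)
after link 4: o_4 = (-1.8688, 0.6115, 4.9874)

-1.869 0.611 4.987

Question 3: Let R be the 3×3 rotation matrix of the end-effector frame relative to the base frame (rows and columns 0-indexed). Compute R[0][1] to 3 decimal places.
-0.933

End-effector y-axis (col 1 of R) = (-0.9330,-0.0670,-0.3536)
R[0][1] = -0.9330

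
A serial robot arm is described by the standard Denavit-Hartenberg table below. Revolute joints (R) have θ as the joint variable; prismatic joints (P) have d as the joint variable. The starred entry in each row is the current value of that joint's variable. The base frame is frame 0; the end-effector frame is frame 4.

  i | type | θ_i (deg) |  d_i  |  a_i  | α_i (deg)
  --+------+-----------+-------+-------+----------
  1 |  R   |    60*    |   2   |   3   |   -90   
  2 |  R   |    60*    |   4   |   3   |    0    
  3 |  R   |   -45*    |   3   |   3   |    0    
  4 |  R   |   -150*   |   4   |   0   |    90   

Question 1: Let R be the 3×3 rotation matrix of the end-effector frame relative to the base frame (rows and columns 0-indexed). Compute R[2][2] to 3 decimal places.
End-effector z-axis (col 2 of R) = (-0.3536,-0.6124,-0.7071)
R[2][2] = -0.7071

-0.707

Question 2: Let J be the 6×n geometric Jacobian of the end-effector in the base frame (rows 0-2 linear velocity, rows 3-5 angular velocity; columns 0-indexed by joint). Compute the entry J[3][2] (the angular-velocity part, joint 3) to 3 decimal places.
axis z_2 = (-0.8660,0.5000,0.0000); lever o_n−o_2 = (-4.6133,6.0095,-0.7765)
cross product → J_v[:, 2] = (-0.3882,-0.6724,-2.8978)
J_ω[:, 2] = z_2
entry J[3][2] = -0.8660

-0.866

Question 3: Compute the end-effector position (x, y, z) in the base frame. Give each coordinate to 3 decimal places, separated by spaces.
after link 1: o_1 = (1.5000, 2.5981, 2.0000)
after link 2: o_2 = (-1.2141, 5.8971, -0.5981)
after link 3: o_3 = (-2.3633, 9.9067, -1.3745)
after link 4: o_4 = (-5.8274, 11.9067, -1.3745)

-5.827 11.907 -1.375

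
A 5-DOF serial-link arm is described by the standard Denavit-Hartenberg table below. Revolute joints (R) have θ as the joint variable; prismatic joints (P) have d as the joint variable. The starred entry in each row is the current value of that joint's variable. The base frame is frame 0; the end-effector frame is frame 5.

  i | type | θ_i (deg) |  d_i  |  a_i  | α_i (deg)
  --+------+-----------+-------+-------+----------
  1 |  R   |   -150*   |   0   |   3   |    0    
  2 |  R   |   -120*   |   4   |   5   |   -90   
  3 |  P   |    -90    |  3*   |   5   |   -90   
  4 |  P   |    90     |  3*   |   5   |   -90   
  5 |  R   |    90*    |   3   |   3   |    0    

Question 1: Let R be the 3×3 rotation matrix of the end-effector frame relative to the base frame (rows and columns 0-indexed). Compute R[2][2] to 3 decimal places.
-1.000

End-effector z-axis (col 2 of R) = (0.0000,-0.0000,-1.0000)
R[2][2] = -1.0000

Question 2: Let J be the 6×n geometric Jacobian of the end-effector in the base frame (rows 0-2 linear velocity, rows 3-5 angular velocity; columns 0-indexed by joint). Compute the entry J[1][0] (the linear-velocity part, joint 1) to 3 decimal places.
axis z_0 = ẑ; lever o_n−o_0 = (-0.5981,3.5000,6.0000)
cross product → J_v[:, 0] = (-3.5000,-0.5981,0.0000)
J_ω[:, 0] = z_0
entry J[1][0] = -0.5981

-0.598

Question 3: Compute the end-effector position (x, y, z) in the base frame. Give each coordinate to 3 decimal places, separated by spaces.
after link 1: o_1 = (-2.5981, -1.5000, 0.0000)
after link 2: o_2 = (-2.5981, 3.5000, 4.0000)
after link 3: o_3 = (-5.5981, 3.5000, 9.0000)
after link 4: o_4 = (-0.5981, 6.5000, 9.0000)
after link 5: o_5 = (-0.5981, 3.5000, 6.0000)

-0.598 3.500 6.000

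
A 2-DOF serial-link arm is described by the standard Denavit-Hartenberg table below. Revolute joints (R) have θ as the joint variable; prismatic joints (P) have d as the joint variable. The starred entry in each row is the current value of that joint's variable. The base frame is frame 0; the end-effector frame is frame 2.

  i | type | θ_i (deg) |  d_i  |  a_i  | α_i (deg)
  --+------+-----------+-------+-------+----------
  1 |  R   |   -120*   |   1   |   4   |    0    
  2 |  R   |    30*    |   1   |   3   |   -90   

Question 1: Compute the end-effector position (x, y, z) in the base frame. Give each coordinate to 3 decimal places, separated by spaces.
after link 1: o_1 = (-2.0000, -3.4641, 1.0000)
after link 2: o_2 = (-2.0000, -6.4641, 2.0000)

-2.000 -6.464 2.000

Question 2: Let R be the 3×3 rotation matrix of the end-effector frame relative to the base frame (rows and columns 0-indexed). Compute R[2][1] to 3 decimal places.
End-effector y-axis (col 1 of R) = (0.0000,0.0000,-1.0000)
R[2][1] = -1.0000

-1.000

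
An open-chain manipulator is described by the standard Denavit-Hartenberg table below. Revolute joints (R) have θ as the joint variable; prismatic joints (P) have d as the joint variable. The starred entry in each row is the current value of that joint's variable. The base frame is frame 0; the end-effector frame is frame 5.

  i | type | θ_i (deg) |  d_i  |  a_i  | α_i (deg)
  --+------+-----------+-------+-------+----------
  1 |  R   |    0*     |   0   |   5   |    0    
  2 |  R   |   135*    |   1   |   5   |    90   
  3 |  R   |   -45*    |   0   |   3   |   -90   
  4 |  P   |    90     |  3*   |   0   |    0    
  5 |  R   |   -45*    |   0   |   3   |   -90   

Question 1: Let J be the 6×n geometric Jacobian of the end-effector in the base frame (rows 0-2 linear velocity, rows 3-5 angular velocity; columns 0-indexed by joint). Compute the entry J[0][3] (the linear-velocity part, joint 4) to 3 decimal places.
-0.500

prismatic axis z_3 = (-0.5000,0.5000,0.7071)
J_v[:, 3] = z_3; J_ω[:, 3] = (0,0,0)
entry J[0][3] = -0.5000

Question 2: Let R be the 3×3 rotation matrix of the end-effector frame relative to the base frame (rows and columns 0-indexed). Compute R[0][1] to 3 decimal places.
End-effector y-axis (col 1 of R) = (0.5000,-0.5000,-0.7071)
R[0][1] = 0.5000

0.500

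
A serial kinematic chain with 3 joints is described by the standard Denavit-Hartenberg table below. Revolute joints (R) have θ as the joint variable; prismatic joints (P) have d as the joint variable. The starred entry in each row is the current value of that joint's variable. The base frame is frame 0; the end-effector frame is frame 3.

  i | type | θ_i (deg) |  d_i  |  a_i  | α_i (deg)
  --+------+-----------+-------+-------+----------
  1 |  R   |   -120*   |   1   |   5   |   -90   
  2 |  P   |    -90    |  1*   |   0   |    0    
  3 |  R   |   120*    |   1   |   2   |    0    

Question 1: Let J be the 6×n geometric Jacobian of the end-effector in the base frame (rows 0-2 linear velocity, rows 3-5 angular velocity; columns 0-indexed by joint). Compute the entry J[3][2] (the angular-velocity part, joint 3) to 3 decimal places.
axis z_2 = (0.8660,-0.5000,0.0000); lever o_n−o_2 = (0.0000,-2.0000,-1.0000)
cross product → J_v[:, 2] = (0.5000,0.8660,-1.7321)
J_ω[:, 2] = z_2
entry J[3][2] = 0.8660

0.866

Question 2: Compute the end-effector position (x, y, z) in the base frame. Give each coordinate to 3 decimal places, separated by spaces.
-1.634 -6.830 0.000

after link 1: o_1 = (-2.5000, -4.3301, 1.0000)
after link 2: o_2 = (-1.6340, -4.8301, 1.0000)
after link 3: o_3 = (-1.6340, -6.8301, 0.0000)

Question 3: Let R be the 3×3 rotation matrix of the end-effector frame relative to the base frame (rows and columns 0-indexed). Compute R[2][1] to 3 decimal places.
End-effector y-axis (col 1 of R) = (0.2500,0.4330,-0.8660)
R[2][1] = -0.8660

-0.866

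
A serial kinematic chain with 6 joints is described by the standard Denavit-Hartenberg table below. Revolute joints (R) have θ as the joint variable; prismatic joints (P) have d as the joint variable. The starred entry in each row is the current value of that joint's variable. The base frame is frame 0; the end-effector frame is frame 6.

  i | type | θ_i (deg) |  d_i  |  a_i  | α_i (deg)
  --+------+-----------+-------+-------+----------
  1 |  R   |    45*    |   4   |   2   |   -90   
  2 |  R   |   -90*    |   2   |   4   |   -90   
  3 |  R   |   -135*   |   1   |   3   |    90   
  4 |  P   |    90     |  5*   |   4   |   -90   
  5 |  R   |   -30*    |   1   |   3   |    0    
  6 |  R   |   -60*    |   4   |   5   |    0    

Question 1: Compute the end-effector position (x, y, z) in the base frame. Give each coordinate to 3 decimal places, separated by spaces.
12.123 1.451 1.282

after link 1: o_1 = (1.4142, 1.4142, 4.0000)
after link 2: o_2 = (0.0000, 2.8284, 8.0000)
after link 3: o_3 = (-0.7929, 5.0355, 5.8787)
after link 4: o_4 = (4.5355, 5.3640, 2.3431)
after link 5: o_5 = (7.6227, 5.9511, 1.9896)
after link 6: o_6 = (12.1227, 1.4511, 1.2825)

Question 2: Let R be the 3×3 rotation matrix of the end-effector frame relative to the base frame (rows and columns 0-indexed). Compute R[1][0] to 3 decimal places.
End-effector x-axis (col 0 of R) = (0.5000,-0.5000,-0.7071)
R[1][0] = -0.5000

-0.500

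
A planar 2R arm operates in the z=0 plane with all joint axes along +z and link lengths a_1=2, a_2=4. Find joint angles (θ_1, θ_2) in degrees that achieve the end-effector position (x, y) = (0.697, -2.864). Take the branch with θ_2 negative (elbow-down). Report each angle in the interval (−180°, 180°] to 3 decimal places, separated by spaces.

cos θ_2 = (8.6883−2²−4²)/(2·2·4) = -0.7070; θ_2 = -134.9898° (elbow-down)
β = atan2(-2.8640,0.6970) = -76.3221°; ψ = atan2(-2.8289,-0.8279) = -106.3128°
θ_1 = β − ψ = 29.9908°

29.991 -134.990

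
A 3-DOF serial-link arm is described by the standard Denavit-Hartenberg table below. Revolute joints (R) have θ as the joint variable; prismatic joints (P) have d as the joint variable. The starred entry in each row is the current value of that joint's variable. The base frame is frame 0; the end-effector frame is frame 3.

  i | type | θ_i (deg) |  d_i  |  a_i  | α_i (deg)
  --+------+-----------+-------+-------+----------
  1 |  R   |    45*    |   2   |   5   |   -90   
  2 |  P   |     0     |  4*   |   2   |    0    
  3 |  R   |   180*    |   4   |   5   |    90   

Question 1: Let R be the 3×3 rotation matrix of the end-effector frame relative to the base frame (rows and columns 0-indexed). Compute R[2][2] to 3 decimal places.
End-effector z-axis (col 2 of R) = (0.0000,0.0000,-1.0000)
R[2][2] = -1.0000

-1.000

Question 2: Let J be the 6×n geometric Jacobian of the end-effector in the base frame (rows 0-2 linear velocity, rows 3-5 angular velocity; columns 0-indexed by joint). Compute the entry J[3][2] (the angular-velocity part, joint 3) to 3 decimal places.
-0.707

axis z_2 = (-0.7071,0.7071,0.0000); lever o_n−o_2 = (-6.3640,-0.7071,-0.0000)
cross product → J_v[:, 2] = (-0.0000,-0.0000,5.0000)
J_ω[:, 2] = z_2
entry J[3][2] = -0.7071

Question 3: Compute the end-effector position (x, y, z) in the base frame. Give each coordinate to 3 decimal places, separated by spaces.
-4.243 7.071 2.000

after link 1: o_1 = (3.5355, 3.5355, 2.0000)
after link 2: o_2 = (2.1213, 7.7782, 2.0000)
after link 3: o_3 = (-4.2426, 7.0711, 2.0000)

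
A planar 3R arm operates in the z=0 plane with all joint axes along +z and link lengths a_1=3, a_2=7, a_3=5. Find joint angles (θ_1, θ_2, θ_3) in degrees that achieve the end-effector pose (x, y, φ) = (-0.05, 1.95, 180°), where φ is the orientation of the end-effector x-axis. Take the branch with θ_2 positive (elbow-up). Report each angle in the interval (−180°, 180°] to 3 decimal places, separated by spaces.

-89.990 134.993 134.997

wrist centre = target − a_3·(cos φ, sin φ) = (4.9500, 1.9500)
cos θ_2 = (28.3050−3²−7²)/(2·3·7) = -0.7070; θ_2 = 134.9933° (elbow-up)
β = atan2(1.9500,4.9500) = 21.5014°; ψ = atan2(4.9503,-1.9492) = 111.4918°
θ_1 = β − ψ = -89.9904°
θ_3 = φ − θ_1 − θ_2 = 134.9971° (wrapped to (-180°,180°])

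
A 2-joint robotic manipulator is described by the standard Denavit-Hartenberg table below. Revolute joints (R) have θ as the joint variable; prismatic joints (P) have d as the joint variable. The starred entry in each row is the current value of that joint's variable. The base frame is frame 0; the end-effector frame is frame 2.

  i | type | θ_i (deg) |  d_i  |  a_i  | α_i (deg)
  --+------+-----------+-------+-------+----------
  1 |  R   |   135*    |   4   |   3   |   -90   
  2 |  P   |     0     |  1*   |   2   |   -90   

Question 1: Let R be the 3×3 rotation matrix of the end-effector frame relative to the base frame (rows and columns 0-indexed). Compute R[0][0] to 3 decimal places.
-0.707

End-effector x-axis (col 0 of R) = (-0.7071,0.7071,0.0000)
R[0][0] = -0.7071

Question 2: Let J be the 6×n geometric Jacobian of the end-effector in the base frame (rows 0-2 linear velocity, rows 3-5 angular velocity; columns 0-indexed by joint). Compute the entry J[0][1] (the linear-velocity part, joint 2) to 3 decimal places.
prismatic axis z_1 = (-0.7071,-0.7071,0.0000)
J_v[:, 1] = z_1; J_ω[:, 1] = (0,0,0)
entry J[0][1] = -0.7071

-0.707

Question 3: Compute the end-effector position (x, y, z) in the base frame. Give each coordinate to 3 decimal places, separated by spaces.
after link 1: o_1 = (-2.1213, 2.1213, 4.0000)
after link 2: o_2 = (-4.2426, 2.8284, 4.0000)

-4.243 2.828 4.000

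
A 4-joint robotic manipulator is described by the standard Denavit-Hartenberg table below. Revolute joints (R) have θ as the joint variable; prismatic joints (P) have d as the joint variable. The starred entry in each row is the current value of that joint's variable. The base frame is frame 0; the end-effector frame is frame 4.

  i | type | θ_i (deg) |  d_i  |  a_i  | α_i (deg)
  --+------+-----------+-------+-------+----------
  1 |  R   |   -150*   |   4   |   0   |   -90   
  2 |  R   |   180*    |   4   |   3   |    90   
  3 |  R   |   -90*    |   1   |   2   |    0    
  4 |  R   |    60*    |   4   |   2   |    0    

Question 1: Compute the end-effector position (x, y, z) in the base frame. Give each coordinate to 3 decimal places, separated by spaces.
after link 1: o_1 = (0.0000, 0.0000, 4.0000)
after link 2: o_2 = (4.5981, -1.9641, 4.0000)
after link 3: o_3 = (3.5981, -0.2321, 3.0000)
after link 4: o_4 = (4.5981, 1.5000, -1.0000)

4.598 1.500 -1.000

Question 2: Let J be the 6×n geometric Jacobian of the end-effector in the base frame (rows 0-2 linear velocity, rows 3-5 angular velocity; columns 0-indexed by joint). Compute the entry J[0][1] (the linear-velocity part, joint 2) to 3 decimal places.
4.330

axis z_1 = (0.5000,-0.8660,0.0000); lever o_n−o_1 = (4.5981,1.5000,-5.0000)
cross product → J_v[:, 1] = (4.3301,2.5000,4.7321)
J_ω[:, 1] = z_1
entry J[0][1] = 4.3301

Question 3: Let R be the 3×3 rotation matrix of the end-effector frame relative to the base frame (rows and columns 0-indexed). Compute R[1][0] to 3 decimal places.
0.866

End-effector x-axis (col 0 of R) = (0.5000,0.8660,-0.0000)
R[1][0] = 0.8660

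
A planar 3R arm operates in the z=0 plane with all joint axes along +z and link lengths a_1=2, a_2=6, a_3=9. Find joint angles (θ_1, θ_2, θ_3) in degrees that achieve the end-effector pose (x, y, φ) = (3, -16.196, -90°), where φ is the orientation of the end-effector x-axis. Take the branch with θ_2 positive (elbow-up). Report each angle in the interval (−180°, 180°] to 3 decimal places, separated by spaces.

wrist centre = target − a_3·(cos φ, sin φ) = (3.0000, -7.1960)
cos θ_2 = (60.7824−2²−6²)/(2·2·6) = 0.8659; θ_2 = 30.0105° (elbow-up)
β = atan2(-7.1960,3.0000) = -67.3688°; ψ = atan2(3.0009,7.1956) = 22.6387°
θ_1 = β − ψ = -90.0076°
θ_3 = φ − θ_1 − θ_2 = -30.0029° (wrapped to (-180°,180°])

-90.008 30.010 -30.003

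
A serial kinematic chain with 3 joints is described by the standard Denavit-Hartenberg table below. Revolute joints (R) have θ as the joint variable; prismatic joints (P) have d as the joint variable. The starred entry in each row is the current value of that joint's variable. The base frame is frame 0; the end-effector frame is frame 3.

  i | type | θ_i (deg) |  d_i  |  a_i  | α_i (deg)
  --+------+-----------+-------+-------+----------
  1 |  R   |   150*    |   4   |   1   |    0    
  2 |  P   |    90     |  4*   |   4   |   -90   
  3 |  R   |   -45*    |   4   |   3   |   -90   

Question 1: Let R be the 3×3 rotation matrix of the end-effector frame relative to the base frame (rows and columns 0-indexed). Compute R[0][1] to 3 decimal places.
-0.866

End-effector y-axis (col 1 of R) = (-0.8660,0.5000,-0.0000)
R[0][1] = -0.8660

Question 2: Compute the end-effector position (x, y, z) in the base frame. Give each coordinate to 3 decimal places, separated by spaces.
-0.463 -6.801 10.121

after link 1: o_1 = (-0.8660, 0.5000, 4.0000)
after link 2: o_2 = (-2.8660, -2.9641, 8.0000)
after link 3: o_3 = (-0.4626, -6.8012, 10.1213)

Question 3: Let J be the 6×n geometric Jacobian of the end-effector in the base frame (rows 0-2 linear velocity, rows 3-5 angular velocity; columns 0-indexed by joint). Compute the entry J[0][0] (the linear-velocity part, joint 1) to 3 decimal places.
6.801

axis z_0 = ẑ; lever o_n−o_0 = (-0.4626,-6.8012,10.1213)
cross product → J_v[:, 0] = (6.8012,-0.4626,0.0000)
J_ω[:, 0] = z_0
entry J[0][0] = 6.8012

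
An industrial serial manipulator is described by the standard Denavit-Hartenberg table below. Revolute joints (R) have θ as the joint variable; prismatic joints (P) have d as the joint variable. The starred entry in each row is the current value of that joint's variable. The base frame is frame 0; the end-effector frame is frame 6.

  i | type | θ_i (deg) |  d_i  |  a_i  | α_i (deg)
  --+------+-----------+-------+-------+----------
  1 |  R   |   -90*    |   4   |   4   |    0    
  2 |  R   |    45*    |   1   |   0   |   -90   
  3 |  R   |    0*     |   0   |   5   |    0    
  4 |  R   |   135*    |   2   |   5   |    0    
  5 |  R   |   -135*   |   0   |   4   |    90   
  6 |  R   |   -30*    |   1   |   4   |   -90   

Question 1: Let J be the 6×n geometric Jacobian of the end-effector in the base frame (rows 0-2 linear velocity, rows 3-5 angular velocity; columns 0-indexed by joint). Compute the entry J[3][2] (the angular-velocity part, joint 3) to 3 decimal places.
0.707

axis z_2 = (0.7071,0.7071,0.0000); lever o_n−o_2 = (6.3135,-6.3135,-2.5355)
cross product → J_v[:, 2] = (-1.7929,1.7929,-8.9286)
J_ω[:, 2] = z_2
entry J[3][2] = 0.7071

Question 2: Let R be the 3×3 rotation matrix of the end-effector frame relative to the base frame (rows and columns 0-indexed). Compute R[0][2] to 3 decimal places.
0.966

End-effector z-axis (col 2 of R) = (0.9659,0.2588,0.0000)
R[0][2] = 0.9659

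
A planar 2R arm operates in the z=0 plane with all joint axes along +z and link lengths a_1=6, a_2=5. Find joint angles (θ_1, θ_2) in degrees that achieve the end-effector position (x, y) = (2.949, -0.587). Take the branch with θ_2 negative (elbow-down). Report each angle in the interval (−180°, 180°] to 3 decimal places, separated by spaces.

cos θ_2 = (9.0412−6²−5²)/(2·6·5) = -0.8660; θ_2 = -149.9949° (elbow-down)
β = atan2(-0.5870,2.9490) = -11.2576°; ψ = atan2(-2.5004,1.6701) = -56.2596°
θ_1 = β − ψ = 45.0020°

45.002 -149.995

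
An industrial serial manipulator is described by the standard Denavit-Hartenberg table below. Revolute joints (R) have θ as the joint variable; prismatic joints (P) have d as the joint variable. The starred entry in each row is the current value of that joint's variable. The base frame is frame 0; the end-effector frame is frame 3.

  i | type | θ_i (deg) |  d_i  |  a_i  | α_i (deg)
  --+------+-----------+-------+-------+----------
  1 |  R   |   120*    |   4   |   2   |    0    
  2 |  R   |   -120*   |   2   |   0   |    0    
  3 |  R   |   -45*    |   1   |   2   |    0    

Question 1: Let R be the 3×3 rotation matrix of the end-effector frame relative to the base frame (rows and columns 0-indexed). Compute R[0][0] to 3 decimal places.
End-effector x-axis (col 0 of R) = (0.7071,-0.7071,0.0000)
R[0][0] = 0.7071

0.707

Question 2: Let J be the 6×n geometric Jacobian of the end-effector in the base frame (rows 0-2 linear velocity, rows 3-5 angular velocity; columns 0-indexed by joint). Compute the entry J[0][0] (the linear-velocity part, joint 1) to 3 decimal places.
-0.318

axis z_0 = ẑ; lever o_n−o_0 = (0.4142,0.3178,7.0000)
cross product → J_v[:, 0] = (-0.3178,0.4142,0.0000)
J_ω[:, 0] = z_0
entry J[0][0] = -0.3178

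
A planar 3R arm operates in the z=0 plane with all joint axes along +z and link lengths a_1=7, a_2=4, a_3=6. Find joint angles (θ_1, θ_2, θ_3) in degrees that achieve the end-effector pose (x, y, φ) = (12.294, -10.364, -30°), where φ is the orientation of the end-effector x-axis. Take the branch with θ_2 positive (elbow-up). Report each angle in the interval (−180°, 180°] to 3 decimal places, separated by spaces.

-62.104 44.986 -12.881

wrist centre = target − a_3·(cos φ, sin φ) = (7.0978, -7.3640)
cos θ_2 = (104.6079−7²−4²)/(2·7·4) = 0.7073; θ_2 = 44.9856° (elbow-up)
β = atan2(-7.3640,7.0978) = -46.0543°; ψ = atan2(2.8277,9.8291) = 16.0498°
θ_1 = β − ψ = -62.1042°
θ_3 = φ − θ_1 − θ_2 = -12.8814° (wrapped to (-180°,180°])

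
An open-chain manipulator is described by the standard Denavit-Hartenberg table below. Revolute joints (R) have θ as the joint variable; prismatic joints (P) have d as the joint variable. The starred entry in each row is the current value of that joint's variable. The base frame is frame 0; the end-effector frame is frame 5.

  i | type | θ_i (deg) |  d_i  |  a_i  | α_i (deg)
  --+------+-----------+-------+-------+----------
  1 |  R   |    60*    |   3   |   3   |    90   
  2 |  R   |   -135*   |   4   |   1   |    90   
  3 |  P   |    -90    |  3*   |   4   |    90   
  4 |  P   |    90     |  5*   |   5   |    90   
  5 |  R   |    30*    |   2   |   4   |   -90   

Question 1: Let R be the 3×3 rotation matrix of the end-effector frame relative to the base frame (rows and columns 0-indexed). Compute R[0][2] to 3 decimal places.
End-effector z-axis (col 2 of R) = (0.4830,0.8365,0.2588)
R[0][2] = 0.4830

0.483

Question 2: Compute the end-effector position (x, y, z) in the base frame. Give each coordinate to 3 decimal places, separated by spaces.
after link 1: o_1 = (1.5000, 2.5981, 3.0000)
after link 2: o_2 = (4.6105, -0.0143, 2.2929)
after link 3: o_3 = (0.0858, 0.1486, 4.4142)
after link 4: o_4 = (0.0858, 0.1486, 11.4853)
after link 5: o_5 = (-2.1639, 0.2520, 15.3490)

-2.164 0.252 15.349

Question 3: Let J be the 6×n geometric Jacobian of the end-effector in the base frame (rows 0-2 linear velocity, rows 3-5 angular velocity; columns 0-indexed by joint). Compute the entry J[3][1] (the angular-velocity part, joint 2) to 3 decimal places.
axis z_1 = (0.8660,-0.5000,0.0000); lever o_n−o_1 = (-3.6639,-2.3461,12.3490)
cross product → J_v[:, 1] = (-6.1745,-10.6945,-3.8637)
J_ω[:, 1] = z_1
entry J[3][1] = 0.8660

0.866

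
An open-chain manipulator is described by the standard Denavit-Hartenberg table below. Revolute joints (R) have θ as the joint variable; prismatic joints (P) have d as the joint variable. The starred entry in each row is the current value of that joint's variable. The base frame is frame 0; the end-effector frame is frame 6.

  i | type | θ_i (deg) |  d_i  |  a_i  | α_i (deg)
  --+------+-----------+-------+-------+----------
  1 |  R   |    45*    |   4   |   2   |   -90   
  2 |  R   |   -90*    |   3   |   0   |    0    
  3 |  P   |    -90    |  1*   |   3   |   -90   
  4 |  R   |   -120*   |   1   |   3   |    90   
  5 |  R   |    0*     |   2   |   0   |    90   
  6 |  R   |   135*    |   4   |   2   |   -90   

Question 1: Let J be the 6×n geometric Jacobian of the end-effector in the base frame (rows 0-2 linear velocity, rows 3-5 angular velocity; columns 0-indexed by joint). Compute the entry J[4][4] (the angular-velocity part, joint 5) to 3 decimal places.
axis z_4 = (0.9659,0.2588,-0.0000); lever o_n−o_4 = (3.6639,-0.4824,-4.0000)
cross product → J_v[:, 4] = (-1.0353,3.8637,-1.4142)
J_ω[:, 4] = z_4
entry J[4][4] = 0.2588

0.259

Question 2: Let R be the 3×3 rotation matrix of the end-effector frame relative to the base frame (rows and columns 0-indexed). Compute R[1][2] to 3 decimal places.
End-effector z-axis (col 2 of R) = (-0.5000,-0.8660,-0.0000)
R[1][2] = -0.8660

-0.866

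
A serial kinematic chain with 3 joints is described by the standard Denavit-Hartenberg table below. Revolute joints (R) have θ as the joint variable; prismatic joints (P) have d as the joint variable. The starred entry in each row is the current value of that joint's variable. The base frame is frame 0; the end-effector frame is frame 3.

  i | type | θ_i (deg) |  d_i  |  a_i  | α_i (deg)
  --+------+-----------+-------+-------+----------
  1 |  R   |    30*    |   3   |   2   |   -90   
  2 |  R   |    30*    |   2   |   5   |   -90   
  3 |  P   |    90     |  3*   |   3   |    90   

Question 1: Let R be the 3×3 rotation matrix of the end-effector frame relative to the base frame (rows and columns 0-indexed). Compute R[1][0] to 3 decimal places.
-0.866

End-effector x-axis (col 0 of R) = (0.5000,-0.8660,-0.0000)
R[1][0] = -0.8660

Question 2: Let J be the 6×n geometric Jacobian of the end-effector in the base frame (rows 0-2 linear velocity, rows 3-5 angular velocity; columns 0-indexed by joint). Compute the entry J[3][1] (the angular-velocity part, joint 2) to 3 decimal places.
-0.500

axis z_1 = (-0.5000,0.8660,0.0000); lever o_n−o_1 = (2.9510,0.5490,-5.0981)
cross product → J_v[:, 1] = (-4.4151,-2.5490,-2.8301)
J_ω[:, 1] = z_1
entry J[3][1] = -0.5000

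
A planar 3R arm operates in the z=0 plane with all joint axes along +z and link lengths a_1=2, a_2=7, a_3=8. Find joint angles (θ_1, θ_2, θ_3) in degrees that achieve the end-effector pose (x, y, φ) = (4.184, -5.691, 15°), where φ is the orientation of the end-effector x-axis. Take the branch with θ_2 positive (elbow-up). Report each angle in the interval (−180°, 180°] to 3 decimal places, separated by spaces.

-150.001 45.005 119.997

wrist centre = target − a_3·(cos φ, sin φ) = (-3.5434, -7.7616)
cos θ_2 = (72.7974−2²−7²)/(2·2·7) = 0.7071; θ_2 = 45.0045° (elbow-up)
β = atan2(-7.7616,-3.5434) = -114.5383°; ψ = atan2(4.9501,6.9494) = 35.4629°
θ_1 = β − ψ = -150.0012°
θ_3 = φ − θ_1 − θ_2 = 119.9966° (wrapped to (-180°,180°])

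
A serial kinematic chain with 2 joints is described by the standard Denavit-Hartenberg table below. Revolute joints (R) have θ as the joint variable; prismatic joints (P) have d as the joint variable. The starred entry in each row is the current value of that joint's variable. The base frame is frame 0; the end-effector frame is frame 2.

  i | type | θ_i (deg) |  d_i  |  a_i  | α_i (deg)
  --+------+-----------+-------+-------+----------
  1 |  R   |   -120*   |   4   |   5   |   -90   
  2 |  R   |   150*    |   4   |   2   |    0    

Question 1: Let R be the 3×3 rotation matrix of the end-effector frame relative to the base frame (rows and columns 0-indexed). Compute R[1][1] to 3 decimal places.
0.433

End-effector y-axis (col 1 of R) = (0.2500,0.4330,0.8660)
R[1][1] = 0.4330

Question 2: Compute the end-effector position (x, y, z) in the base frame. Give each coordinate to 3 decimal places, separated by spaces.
after link 1: o_1 = (-2.5000, -4.3301, 4.0000)
after link 2: o_2 = (1.8301, -4.8301, 3.0000)

1.830 -4.830 3.000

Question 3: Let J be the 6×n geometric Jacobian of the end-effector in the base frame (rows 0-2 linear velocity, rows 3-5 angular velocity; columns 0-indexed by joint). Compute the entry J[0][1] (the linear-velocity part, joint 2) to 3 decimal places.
0.500

axis z_1 = (0.8660,-0.5000,0.0000); lever o_n−o_1 = (4.3301,-0.5000,-1.0000)
cross product → J_v[:, 1] = (0.5000,0.8660,1.7321)
J_ω[:, 1] = z_1
entry J[0][1] = 0.5000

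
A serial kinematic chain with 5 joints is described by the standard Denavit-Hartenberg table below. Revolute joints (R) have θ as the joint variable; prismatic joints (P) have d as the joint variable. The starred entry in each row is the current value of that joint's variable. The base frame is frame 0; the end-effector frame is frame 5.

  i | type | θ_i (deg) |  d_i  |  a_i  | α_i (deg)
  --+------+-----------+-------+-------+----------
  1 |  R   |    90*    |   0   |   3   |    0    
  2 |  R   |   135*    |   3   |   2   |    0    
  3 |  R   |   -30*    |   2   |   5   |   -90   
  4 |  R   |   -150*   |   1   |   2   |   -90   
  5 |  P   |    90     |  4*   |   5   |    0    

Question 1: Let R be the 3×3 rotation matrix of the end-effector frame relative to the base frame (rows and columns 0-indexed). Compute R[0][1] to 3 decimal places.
End-effector y-axis (col 1 of R) = (-0.8365,-0.2241,-0.5000)
R[0][1] = -0.8365

-0.837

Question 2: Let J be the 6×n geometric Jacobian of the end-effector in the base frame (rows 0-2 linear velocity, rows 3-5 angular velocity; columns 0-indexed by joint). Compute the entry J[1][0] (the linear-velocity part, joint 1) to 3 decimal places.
axis z_0 = ẑ; lever o_n−o_0 = (-7.5379,4.0860,9.4641)
cross product → J_v[:, 0] = (-4.0860,-7.5379,0.0000)
J_ω[:, 0] = z_0
entry J[1][0] = -7.5379

-7.538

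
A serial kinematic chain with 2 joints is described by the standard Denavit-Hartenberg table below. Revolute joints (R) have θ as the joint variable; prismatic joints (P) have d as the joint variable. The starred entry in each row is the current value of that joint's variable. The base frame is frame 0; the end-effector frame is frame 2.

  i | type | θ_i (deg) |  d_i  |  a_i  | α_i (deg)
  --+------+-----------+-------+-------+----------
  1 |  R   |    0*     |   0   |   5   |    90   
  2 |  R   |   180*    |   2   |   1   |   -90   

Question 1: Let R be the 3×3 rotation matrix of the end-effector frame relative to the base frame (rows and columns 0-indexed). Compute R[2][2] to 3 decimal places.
-1.000

End-effector z-axis (col 2 of R) = (-0.0000,-0.0000,-1.0000)
R[2][2] = -1.0000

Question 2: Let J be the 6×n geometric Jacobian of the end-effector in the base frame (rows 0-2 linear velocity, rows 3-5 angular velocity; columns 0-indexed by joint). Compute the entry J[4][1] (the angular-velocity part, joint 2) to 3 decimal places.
-1.000

axis z_1 = (0.0000,-1.0000,0.0000); lever o_n−o_1 = (-1.0000,-2.0000,0.0000)
cross product → J_v[:, 1] = (-0.0000,-0.0000,-1.0000)
J_ω[:, 1] = z_1
entry J[4][1] = -1.0000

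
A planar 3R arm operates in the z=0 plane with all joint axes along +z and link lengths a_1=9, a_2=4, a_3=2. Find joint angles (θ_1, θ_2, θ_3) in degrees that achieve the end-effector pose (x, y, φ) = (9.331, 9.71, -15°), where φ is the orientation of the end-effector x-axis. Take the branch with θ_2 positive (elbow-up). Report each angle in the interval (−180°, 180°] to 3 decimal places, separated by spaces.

wrist centre = target − a_3·(cos φ, sin φ) = (7.3991, 10.2276)
cos θ_2 = (159.3520−9²−4²)/(2·9·4) = 0.8660; θ_2 = 30.0029° (elbow-up)
β = atan2(10.2276,7.3991) = 54.1163°; ψ = atan2(2.0002,12.4640) = 9.1169°
θ_1 = β − ψ = 44.9994°
θ_3 = φ − θ_1 − θ_2 = -90.0023° (wrapped to (-180°,180°])

44.999 30.003 -90.002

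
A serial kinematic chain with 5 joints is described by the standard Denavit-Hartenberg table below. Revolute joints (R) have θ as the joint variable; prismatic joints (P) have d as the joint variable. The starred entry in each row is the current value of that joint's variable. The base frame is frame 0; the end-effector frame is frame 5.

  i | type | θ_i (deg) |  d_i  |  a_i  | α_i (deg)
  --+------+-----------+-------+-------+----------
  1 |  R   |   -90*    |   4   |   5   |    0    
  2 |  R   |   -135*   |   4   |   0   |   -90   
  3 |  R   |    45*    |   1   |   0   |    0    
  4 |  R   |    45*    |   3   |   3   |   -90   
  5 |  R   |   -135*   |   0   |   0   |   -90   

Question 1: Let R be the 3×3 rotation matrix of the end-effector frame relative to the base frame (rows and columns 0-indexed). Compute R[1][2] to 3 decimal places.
-0.500

End-effector z-axis (col 2 of R) = (-0.5000,-0.5000,-0.7071)
R[1][2] = -0.5000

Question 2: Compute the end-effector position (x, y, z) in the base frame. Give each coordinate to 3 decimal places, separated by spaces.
after link 1: o_1 = (0.0000, -5.0000, 4.0000)
after link 2: o_2 = (0.0000, -5.0000, 8.0000)
after link 3: o_3 = (-0.7071, -5.7071, 8.0000)
after link 4: o_4 = (-2.8284, -7.8284, 5.0000)
after link 5: o_5 = (-2.8284, -7.8284, 5.0000)

-2.828 -7.828 5.000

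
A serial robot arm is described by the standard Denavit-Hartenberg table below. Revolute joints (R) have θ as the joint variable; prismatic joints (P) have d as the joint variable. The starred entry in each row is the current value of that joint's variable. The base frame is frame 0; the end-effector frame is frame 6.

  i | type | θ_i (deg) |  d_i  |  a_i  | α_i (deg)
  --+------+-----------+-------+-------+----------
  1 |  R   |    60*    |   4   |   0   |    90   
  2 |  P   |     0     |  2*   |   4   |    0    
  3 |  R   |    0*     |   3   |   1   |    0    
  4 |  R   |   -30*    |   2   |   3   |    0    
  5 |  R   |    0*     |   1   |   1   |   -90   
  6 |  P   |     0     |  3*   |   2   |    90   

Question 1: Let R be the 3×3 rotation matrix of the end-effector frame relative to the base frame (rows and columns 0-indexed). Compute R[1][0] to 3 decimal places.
End-effector x-axis (col 0 of R) = (0.4330,0.7500,-0.5000)
R[1][0] = 0.7500

0.750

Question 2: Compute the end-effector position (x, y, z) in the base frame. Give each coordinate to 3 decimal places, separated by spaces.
after link 1: o_1 = (0.0000, 0.0000, 4.0000)
after link 2: o_2 = (3.7321, 2.4641, 4.0000)
after link 3: o_3 = (6.8301, 1.8301, 4.0000)
after link 4: o_4 = (9.8612, 3.0801, 2.5000)
after link 5: o_5 = (11.1603, 3.3301, 2.0000)
after link 6: o_6 = (12.7763, 6.1292, 3.5981)

12.776 6.129 3.598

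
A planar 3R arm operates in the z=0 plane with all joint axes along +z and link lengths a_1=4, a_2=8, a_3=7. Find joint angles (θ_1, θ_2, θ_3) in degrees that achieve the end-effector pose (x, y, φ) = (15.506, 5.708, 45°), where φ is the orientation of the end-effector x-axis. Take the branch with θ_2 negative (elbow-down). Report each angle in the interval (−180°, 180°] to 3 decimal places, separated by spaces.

wrist centre = target − a_3·(cos φ, sin φ) = (10.5563, 0.7583)
cos θ_2 = (112.0094−4²−8²)/(2·4·8) = 0.5001; θ_2 = -59.9903° (elbow-down)
β = atan2(0.7583,10.5563) = 4.1085°; ψ = atan2(-6.9275,8.0012) = -40.8864°
θ_1 = β − ψ = 44.9949°
θ_3 = φ − θ_1 − θ_2 = 59.9953° (wrapped to (-180°,180°])

44.995 -59.990 59.995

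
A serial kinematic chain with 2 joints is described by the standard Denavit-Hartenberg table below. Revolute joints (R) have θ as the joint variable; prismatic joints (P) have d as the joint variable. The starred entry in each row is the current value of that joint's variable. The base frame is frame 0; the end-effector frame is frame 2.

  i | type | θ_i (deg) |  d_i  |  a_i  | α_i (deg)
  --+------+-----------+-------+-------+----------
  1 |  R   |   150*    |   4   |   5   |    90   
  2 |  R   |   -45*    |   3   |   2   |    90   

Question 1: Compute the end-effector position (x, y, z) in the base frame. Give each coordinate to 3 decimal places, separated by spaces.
-4.055 5.805 2.586

after link 1: o_1 = (-4.3301, 2.5000, 4.0000)
after link 2: o_2 = (-4.0549, 5.8052, 2.5858)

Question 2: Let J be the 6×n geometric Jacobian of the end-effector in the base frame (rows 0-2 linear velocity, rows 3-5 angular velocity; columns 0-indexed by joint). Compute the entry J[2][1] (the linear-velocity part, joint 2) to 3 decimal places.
axis z_1 = (0.5000,0.8660,0.0000); lever o_n−o_1 = (0.2753,3.3052,-1.4142)
cross product → J_v[:, 1] = (-1.2247,0.7071,1.4142)
J_ω[:, 1] = z_1
entry J[2][1] = 1.4142

1.414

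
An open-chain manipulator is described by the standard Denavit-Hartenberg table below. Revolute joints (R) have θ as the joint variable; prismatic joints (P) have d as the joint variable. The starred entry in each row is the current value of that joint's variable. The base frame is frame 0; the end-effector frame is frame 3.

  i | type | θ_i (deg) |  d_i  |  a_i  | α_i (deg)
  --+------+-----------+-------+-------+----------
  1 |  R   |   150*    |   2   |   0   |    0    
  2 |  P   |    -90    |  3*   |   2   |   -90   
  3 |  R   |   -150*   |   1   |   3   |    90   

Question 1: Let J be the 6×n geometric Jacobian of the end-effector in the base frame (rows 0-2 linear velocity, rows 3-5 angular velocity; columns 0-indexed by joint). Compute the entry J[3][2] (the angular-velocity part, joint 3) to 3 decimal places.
axis z_2 = (-0.8660,0.5000,0.0000); lever o_n−o_2 = (-2.1651,-1.7500,1.5000)
cross product → J_v[:, 2] = (0.7500,1.2990,2.5981)
J_ω[:, 2] = z_2
entry J[3][2] = -0.8660

-0.866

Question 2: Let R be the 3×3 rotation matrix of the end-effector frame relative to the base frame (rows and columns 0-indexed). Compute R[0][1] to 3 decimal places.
End-effector y-axis (col 1 of R) = (-0.8660,0.5000,0.0000)
R[0][1] = -0.8660

-0.866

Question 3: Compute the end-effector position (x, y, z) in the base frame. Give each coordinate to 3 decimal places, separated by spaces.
after link 1: o_1 = (0.0000, 0.0000, 2.0000)
after link 2: o_2 = (1.0000, 1.7321, 5.0000)
after link 3: o_3 = (-1.1651, -0.0179, 6.5000)

-1.165 -0.018 6.500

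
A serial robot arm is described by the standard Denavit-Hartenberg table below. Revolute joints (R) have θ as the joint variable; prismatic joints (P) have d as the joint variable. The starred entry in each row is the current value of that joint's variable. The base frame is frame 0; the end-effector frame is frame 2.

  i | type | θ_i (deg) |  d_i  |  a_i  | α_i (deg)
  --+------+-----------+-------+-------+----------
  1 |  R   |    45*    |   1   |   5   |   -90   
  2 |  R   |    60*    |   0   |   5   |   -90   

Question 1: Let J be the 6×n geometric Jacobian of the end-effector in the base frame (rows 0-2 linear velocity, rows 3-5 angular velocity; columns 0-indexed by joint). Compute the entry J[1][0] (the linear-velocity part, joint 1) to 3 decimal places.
axis z_0 = ẑ; lever o_n−o_0 = (5.3033,5.3033,-3.3301)
cross product → J_v[:, 0] = (-5.3033,5.3033,0.0000)
J_ω[:, 0] = z_0
entry J[1][0] = 5.3033

5.303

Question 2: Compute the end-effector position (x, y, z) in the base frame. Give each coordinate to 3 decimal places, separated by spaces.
5.303 5.303 -3.330

after link 1: o_1 = (3.5355, 3.5355, 1.0000)
after link 2: o_2 = (5.3033, 5.3033, -3.3301)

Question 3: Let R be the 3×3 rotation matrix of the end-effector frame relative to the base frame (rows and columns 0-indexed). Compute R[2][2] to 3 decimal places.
End-effector z-axis (col 2 of R) = (-0.6124,-0.6124,-0.5000)
R[2][2] = -0.5000

-0.500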